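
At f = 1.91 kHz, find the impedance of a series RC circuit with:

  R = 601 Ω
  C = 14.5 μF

Step 1 — Angular frequency: ω = 2π·f = 2π·1910 = 1.2e+04 rad/s.
Step 2 — Component impedances:
  R: Z = R = 601 Ω
  C: Z = 1/(jωC) = -j/(ω·C) = 0 - j5.747 Ω
Step 3 — Series combination: Z_total = R + C = 601 - j5.747 Ω = 601∠-0.5° Ω.

Z = 601 - j5.747 Ω = 601∠-0.5° Ω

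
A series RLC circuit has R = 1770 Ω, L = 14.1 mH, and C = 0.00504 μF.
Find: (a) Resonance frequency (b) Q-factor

Step 1 — Resonance condition Im(Z)=0 gives ω₀ = 1/√(LC).
Step 2 — ω₀ = 1/√(0.0141·5.04e-09) = 1.186e+05 rad/s.
Step 3 — f₀ = ω₀/(2π) = 1.888e+04 Hz.
Step 4 — Series Q: Q = ω₀L/R = 1.186e+05·0.0141/1770 = 0.945.

(a) f₀ = 1.888e+04 Hz  (b) Q = 0.945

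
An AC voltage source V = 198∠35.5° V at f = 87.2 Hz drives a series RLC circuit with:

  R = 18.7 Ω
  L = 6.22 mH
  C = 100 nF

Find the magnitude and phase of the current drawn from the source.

Step 1 — Angular frequency: ω = 2π·f = 2π·87.2 = 547.9 rad/s.
Step 2 — Component impedances:
  R: Z = R = 18.7 Ω
  L: Z = jωL = j·547.9·0.00622 = 0 + j3.408 Ω
  C: Z = 1/(jωC) = -j/(ω·C) = 0 - j1.825e+04 Ω
Step 3 — Series combination: Z_total = R + L + C = 18.7 - j1.825e+04 Ω = 1.825e+04∠-89.9° Ω.
Step 4 — Source phasor: V = 198∠35.5° V = 161.2 + j115 V.
Step 5 — Ohm's law: I = V / Z_total = (161.2 + j115) / (18.7 - j1.825e+04) = -0.006292 + j0.00884 A.
Step 6 — Convert to polar: |I| = 0.01085 A, ∠I = 125.4°.

I = 0.01085∠125.4° A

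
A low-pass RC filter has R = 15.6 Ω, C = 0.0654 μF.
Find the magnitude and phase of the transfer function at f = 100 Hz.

Step 1 — Angular frequency: ω = 2π·100 = 628.3 rad/s.
Step 2 — Transfer function: H(jω) = 1/(1 + jωRC).
Step 3 — Denominator: 1 + jωRC = 1 + j·628.3·15.6·6.54e-08 = 1 + j0.000641.
Step 4 — H = 1 - j0.000641.
Step 5 — Magnitude: |H| = 1 (-0.0 dB); phase: φ = -0.0°.

|H| = 1 (-0.0 dB), φ = -0.0°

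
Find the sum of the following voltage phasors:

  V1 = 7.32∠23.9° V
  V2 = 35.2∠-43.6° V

Step 1 — Convert each phasor to rectangular form:
  V1 = 7.32·(cos(23.9°) + j·sin(23.9°)) = 6.692 + j2.966 V
  V2 = 35.2·(cos(-43.6°) + j·sin(-43.6°)) = 25.49 - j24.27 V
Step 2 — Sum components: V_total = 32.18 - j21.31 V.
Step 3 — Convert to polar: |V_total| = 38.6 V, ∠V_total = -33.5°.

V_total = 38.6∠-33.5° V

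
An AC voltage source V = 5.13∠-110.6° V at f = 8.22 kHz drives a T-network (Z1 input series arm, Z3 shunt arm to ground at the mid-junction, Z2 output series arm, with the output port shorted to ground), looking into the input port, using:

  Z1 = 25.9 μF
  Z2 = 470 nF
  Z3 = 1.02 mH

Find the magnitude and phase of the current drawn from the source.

Step 1 — Angular frequency: ω = 2π·f = 2π·8220 = 5.165e+04 rad/s.
Step 2 — Component impedances:
  Z1: Z = 1/(jωC) = -j/(ω·C) = 0 - j0.7476 Ω
  Z2: Z = 1/(jωC) = -j/(ω·C) = 0 - j41.2 Ω
  Z3: Z = jωL = j·5.165e+04·0.00102 = 0 + j52.68 Ω
Step 3 — With the output port shorted to ground, the output series arm Z2 runs from the junction to ground; the shunt arm Z3 also runs from the junction to ground. They appear in parallel: Z3 || Z2 = 0 - j189 Ω.
Step 4 — Series with input arm Z1: Z_in = Z1 + (Z3 || Z2) = 0 - j189.7 Ω = 189.7∠-90.0° Ω.
Step 5 — Source phasor: V = 5.13∠-110.6° V = -1.805 - j4.802 V.
Step 6 — Ohm's law: I = V / Z_total = (-1.805 - j4.802) / (0 - j189.7) = 0.02531 - j0.009514 A.
Step 7 — Convert to polar: |I| = 0.02704 A, ∠I = -20.6°.

I = 0.02704∠-20.6° A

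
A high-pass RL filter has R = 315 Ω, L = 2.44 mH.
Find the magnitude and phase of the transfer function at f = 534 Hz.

Step 1 — Angular frequency: ω = 2π·534 = 3355 rad/s.
Step 2 — Transfer function: H(jω) = jωL/(R + jωL).
Step 3 — Numerator jωL = j·8.187; denominator R + jωL = 315 + j8.187.
Step 4 — H = 0.000675 + j0.02597.
Step 5 — Magnitude: |H| = 0.02598 (-31.7 dB); phase: φ = 88.5°.

|H| = 0.02598 (-31.7 dB), φ = 88.5°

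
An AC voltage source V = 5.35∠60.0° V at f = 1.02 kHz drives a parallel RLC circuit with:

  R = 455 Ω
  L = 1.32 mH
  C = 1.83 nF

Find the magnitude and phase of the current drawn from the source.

Step 1 — Angular frequency: ω = 2π·f = 2π·1020 = 6409 rad/s.
Step 2 — Component impedances:
  R: Z = R = 455 Ω
  L: Z = jωL = j·6409·0.00132 = 0 + j8.46 Ω
  C: Z = 1/(jωC) = -j/(ω·C) = 0 - j8.526e+04 Ω
Step 3 — Parallel combination: 1/Z_total = 1/R + 1/L + 1/C; Z_total = 0.1573 + j8.458 Ω = 8.459∠88.9° Ω.
Step 4 — Source phasor: V = 5.35∠60.0° V = 2.675 + j4.633 V.
Step 5 — Ohm's law: I = V / Z_total = (2.675 + j4.633) / (0.1573 + j8.458) = 0.5535 - j0.306 A.
Step 6 — Convert to polar: |I| = 0.6325 A, ∠I = -28.9°.

I = 0.6325∠-28.9° A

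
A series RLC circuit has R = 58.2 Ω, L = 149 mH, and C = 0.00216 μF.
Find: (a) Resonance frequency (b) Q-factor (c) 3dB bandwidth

Step 1 — Resonance condition Im(Z)=0 gives ω₀ = 1/√(LC).
Step 2 — ω₀ = 1/√(0.149·2.16e-09) = 5.574e+04 rad/s.
Step 3 — f₀ = ω₀/(2π) = 8872 Hz.
Step 4 — Series Q: Q = ω₀L/R = 5.574e+04·0.149/58.2 = 142.7.
Step 5 — 3dB bandwidth: Δω = ω₀/Q = 390.6 rad/s; BW = Δω/(2π) = 62.17 Hz.

(a) f₀ = 8872 Hz  (b) Q = 142.7  (c) BW = 62.17 Hz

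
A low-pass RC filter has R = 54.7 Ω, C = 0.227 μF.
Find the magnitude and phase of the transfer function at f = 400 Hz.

Step 1 — Angular frequency: ω = 2π·400 = 2513 rad/s.
Step 2 — Transfer function: H(jω) = 1/(1 + jωRC).
Step 3 — Denominator: 1 + jωRC = 1 + j·2513·54.7·2.27e-07 = 1 + j0.03121.
Step 4 — H = 0.999 - j0.03118.
Step 5 — Magnitude: |H| = 0.9995 (-0.0 dB); phase: φ = -1.8°.

|H| = 0.9995 (-0.0 dB), φ = -1.8°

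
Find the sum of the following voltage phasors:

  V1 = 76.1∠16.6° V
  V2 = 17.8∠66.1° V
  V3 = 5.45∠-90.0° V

Step 1 — Convert each phasor to rectangular form:
  V1 = 76.1·(cos(16.6°) + j·sin(16.6°)) = 72.93 + j21.74 V
  V2 = 17.8·(cos(66.1°) + j·sin(66.1°)) = 7.212 + j16.27 V
  V3 = 5.45·(cos(-90.0°) + j·sin(-90.0°)) = 0 - j5.45 V
Step 2 — Sum components: V_total = 80.14 + j32.56 V.
Step 3 — Convert to polar: |V_total| = 86.5 V, ∠V_total = 22.1°.

V_total = 86.5∠22.1° V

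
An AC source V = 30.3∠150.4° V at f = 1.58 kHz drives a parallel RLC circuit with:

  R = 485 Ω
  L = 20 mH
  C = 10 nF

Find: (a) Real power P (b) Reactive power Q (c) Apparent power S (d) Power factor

Step 1 — Angular frequency: ω = 2π·f = 2π·1580 = 9927 rad/s.
Step 2 — Component impedances:
  R: Z = R = 485 Ω
  L: Z = jωL = j·9927·0.02 = 0 + j198.5 Ω
  C: Z = 1/(jωC) = -j/(ω·C) = 0 - j1.007e+04 Ω
Step 3 — Parallel combination: 1/Z_total = 1/R + 1/L + 1/C; Z_total = 72.02 + j172.5 Ω = 186.9∠67.3° Ω.
Step 4 — Source phasor: V = 30.3∠150.4° V = -26.35 + j14.97 V.
Step 5 — Current: I = V / Z = 0.01957 + j0.1609 A = 0.1621∠83.1° A.
Step 6 — Complex power: S = V·I* = 1.893 + j4.533 VA.
Step 7 — Real power: P = Re(S) = 1.893 W.
Step 8 — Reactive power: Q = Im(S) = 4.533 VAR.
Step 9 — Apparent power: |S| = 4.912 VA.
Step 10 — Power factor: PF = P/|S| = 0.3854 (lagging).

(a) P = 1.893 W  (b) Q = 4.533 VAR  (c) S = 4.912 VA  (d) PF = 0.3854 (lagging)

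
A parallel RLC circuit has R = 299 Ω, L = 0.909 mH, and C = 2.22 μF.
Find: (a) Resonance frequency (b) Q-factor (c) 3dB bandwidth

Step 1 — Resonance: ω₀ = 1/√(LC) = 1/√(0.000909·2.22e-06) = 2.226e+04 rad/s.
Step 2 — f₀ = ω₀/(2π) = 3543 Hz.
Step 3 — Parallel Q: Q = R/(ω₀L) = 299/(2.226e+04·0.000909) = 14.78.
Step 4 — Bandwidth: Δω = ω₀/Q = 1507 rad/s; BW = Δω/(2π) = 239.8 Hz.

(a) f₀ = 3543 Hz  (b) Q = 14.78  (c) BW = 239.8 Hz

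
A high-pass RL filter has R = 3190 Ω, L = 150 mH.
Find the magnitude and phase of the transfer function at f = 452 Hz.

Step 1 — Angular frequency: ω = 2π·452 = 2840 rad/s.
Step 2 — Transfer function: H(jω) = jωL/(R + jωL).
Step 3 — Numerator jωL = j·426; denominator R + jωL = 3190 + j426.
Step 4 — H = 0.01752 + j0.1312.
Step 5 — Magnitude: |H| = 0.1324 (-17.6 dB); phase: φ = 82.4°.

|H| = 0.1324 (-17.6 dB), φ = 82.4°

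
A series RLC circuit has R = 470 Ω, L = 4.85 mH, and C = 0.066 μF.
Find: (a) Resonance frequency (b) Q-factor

Step 1 — Resonance condition Im(Z)=0 gives ω₀ = 1/√(LC).
Step 2 — ω₀ = 1/√(0.00485·6.6e-08) = 5.589e+04 rad/s.
Step 3 — f₀ = ω₀/(2π) = 8896 Hz.
Step 4 — Series Q: Q = ω₀L/R = 5.589e+04·0.00485/470 = 0.5768.

(a) f₀ = 8896 Hz  (b) Q = 0.5768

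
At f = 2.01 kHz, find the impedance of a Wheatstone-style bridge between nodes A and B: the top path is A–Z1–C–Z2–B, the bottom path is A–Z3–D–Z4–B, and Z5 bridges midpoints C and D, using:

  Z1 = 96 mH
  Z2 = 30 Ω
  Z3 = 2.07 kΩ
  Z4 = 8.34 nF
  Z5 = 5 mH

Step 1 — Angular frequency: ω = 2π·f = 2π·2010 = 1.263e+04 rad/s.
Step 2 — Component impedances:
  Z1: Z = jωL = j·1.263e+04·0.096 = 0 + j1212 Ω
  Z2: Z = R = 30 Ω
  Z3: Z = R = 2070 Ω
  Z4: Z = 1/(jωC) = -j/(ω·C) = 0 - j9494 Ω
  Z5: Z = jωL = j·1.263e+04·0.005 = 0 + j63.15 Ω
Step 3 — Bridge requires nodal analysis (the Z5 bridge couples midpoints C and D, so the two paths cannot be reduced to a simple series/parallel combination). Setting node B to ground and injecting 1 A at node A, the 3-node admittance system at A, C, D solves to V_A = Z_AB = 544.7 + j895.3 Ω = 1048∠58.7° Ω.

Z = 544.7 + j895.3 Ω = 1048∠58.7° Ω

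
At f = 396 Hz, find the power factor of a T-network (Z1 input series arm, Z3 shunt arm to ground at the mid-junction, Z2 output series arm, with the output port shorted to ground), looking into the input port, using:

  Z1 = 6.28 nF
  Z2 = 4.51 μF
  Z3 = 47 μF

Step 1 — Angular frequency: ω = 2π·f = 2π·396 = 2488 rad/s.
Step 2 — Component impedances:
  Z1: Z = 1/(jωC) = -j/(ω·C) = 0 - j6.4e+04 Ω
  Z2: Z = 1/(jωC) = -j/(ω·C) = 0 - j89.11 Ω
  Z3: Z = 1/(jωC) = -j/(ω·C) = 0 - j8.551 Ω
Step 3 — With the output port shorted to ground, the output series arm Z2 runs from the junction to ground; the shunt arm Z3 also runs from the junction to ground. They appear in parallel: Z3 || Z2 = 0 - j7.802 Ω.
Step 4 — Series with input arm Z1: Z_in = Z1 + (Z3 || Z2) = 0 - j6.401e+04 Ω = 6.401e+04∠-90.0° Ω.
Step 5 — Power factor: PF = cos(φ) = Re(Z)/|Z| = 0/6.401e+04 = 0.
Step 6 — Type: Im(Z) = -6.401e+04 ⇒ leading (phase φ = -90.0°).

PF = 0 (leading, φ = -90.0°)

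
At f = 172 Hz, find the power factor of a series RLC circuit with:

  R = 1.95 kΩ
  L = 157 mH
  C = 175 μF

Step 1 — Angular frequency: ω = 2π·f = 2π·172 = 1081 rad/s.
Step 2 — Component impedances:
  R: Z = R = 1950 Ω
  L: Z = jωL = j·1081·0.157 = 0 + j169.7 Ω
  C: Z = 1/(jωC) = -j/(ω·C) = 0 - j5.288 Ω
Step 3 — Series combination: Z_total = R + L + C = 1950 + j164.4 Ω = 1957∠4.8° Ω.
Step 4 — Power factor: PF = cos(φ) = Re(Z)/|Z| = 1950/1956.9 = 0.9965.
Step 5 — Type: Im(Z) = 164.4 ⇒ lagging (phase φ = 4.8°).

PF = 0.9965 (lagging, φ = 4.8°)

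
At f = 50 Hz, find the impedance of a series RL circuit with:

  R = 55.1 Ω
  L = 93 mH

Step 1 — Angular frequency: ω = 2π·f = 2π·50 = 314.2 rad/s.
Step 2 — Component impedances:
  R: Z = R = 55.1 Ω
  L: Z = jωL = j·314.2·0.093 = 0 + j29.22 Ω
Step 3 — Series combination: Z_total = R + L = 55.1 + j29.22 Ω = 62.37∠27.9° Ω.

Z = 55.1 + j29.22 Ω = 62.37∠27.9° Ω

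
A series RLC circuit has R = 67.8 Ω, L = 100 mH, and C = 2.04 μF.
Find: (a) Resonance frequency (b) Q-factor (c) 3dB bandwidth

Step 1 — Resonance: ω₀ = 1/√(LC) = 1/√(0.1·2.04e-06) = 2214 rad/s.
Step 2 — f₀ = ω₀/(2π) = 352.4 Hz.
Step 3 — Series Q: Q = ω₀L/R = 2214·0.1/67.8 = 3.266.
Step 4 — Bandwidth: Δω = ω₀/Q = 678 rad/s; BW = Δω/(2π) = 107.9 Hz.

(a) f₀ = 352.4 Hz  (b) Q = 3.266  (c) BW = 107.9 Hz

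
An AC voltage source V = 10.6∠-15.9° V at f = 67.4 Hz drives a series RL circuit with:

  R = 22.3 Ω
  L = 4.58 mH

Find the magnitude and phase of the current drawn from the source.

Step 1 — Angular frequency: ω = 2π·f = 2π·67.4 = 423.5 rad/s.
Step 2 — Component impedances:
  R: Z = R = 22.3 Ω
  L: Z = jωL = j·423.5·0.00458 = 0 + j1.94 Ω
Step 3 — Series combination: Z_total = R + L = 22.3 + j1.94 Ω = 22.38∠5.0° Ω.
Step 4 — Source phasor: V = 10.6∠-15.9° V = 10.19 - j2.904 V.
Step 5 — Ohm's law: I = V / Z_total = (10.19 - j2.904) / (22.3 + j1.94) = 0.4425 - j0.1687 A.
Step 6 — Convert to polar: |I| = 0.4735 A, ∠I = -20.9°.

I = 0.4735∠-20.9° A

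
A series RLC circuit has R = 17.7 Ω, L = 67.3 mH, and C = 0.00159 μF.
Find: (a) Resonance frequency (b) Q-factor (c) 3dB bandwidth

Step 1 — Resonance condition Im(Z)=0 gives ω₀ = 1/√(LC).
Step 2 — ω₀ = 1/√(0.0673·1.59e-09) = 9.667e+04 rad/s.
Step 3 — f₀ = ω₀/(2π) = 1.539e+04 Hz.
Step 4 — Series Q: Q = ω₀L/R = 9.667e+04·0.0673/17.7 = 367.6.
Step 5 — 3dB bandwidth: Δω = ω₀/Q = 263 rad/s; BW = Δω/(2π) = 41.86 Hz.

(a) f₀ = 1.539e+04 Hz  (b) Q = 367.6  (c) BW = 41.86 Hz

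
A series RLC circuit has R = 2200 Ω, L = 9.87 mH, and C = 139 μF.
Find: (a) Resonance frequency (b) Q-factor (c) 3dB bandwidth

Step 1 — Resonance: ω₀ = 1/√(LC) = 1/√(0.00987·0.000139) = 853.8 rad/s.
Step 2 — f₀ = ω₀/(2π) = 135.9 Hz.
Step 3 — Series Q: Q = ω₀L/R = 853.8·0.00987/2200 = 0.00383.
Step 4 — Bandwidth: Δω = ω₀/Q = 2.229e+05 rad/s; BW = Δω/(2π) = 3.548e+04 Hz.

(a) f₀ = 135.9 Hz  (b) Q = 0.00383  (c) BW = 3.548e+04 Hz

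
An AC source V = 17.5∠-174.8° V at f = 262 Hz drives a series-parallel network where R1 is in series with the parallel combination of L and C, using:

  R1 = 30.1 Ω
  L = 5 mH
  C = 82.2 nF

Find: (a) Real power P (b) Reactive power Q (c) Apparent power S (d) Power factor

Step 1 — Angular frequency: ω = 2π·f = 2π·262 = 1646 rad/s.
Step 2 — Component impedances:
  R1: Z = R = 30.1 Ω
  L: Z = jωL = j·1646·0.005 = 0 + j8.231 Ω
  C: Z = 1/(jωC) = -j/(ω·C) = 0 - j7390 Ω
Step 3 — Parallel branch: L || C = 1/(1/L + 1/C) = 0 + j8.24 Ω.
Step 4 — Series with R1: Z_total = R1 + (L || C) = 30.1 + j8.24 Ω = 31.21∠15.3° Ω.
Step 5 — Source phasor: V = 17.5∠-174.8° V = -17.43 - j1.586 V.
Step 6 — Current: I = V / Z = -0.5521 + j0.09844 A = 0.5608∠169.9° A.
Step 7 — Complex power: S = V·I* = 9.465 + j2.591 VA.
Step 8 — Real power: P = Re(S) = 9.465 W.
Step 9 — Reactive power: Q = Im(S) = 2.591 VAR.
Step 10 — Apparent power: |S| = 9.813 VA.
Step 11 — Power factor: PF = P/|S| = 0.9645 (lagging).

(a) P = 9.465 W  (b) Q = 2.591 VAR  (c) S = 9.813 VA  (d) PF = 0.9645 (lagging)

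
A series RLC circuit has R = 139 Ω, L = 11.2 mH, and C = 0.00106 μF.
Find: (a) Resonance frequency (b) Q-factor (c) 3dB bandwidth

Step 1 — Resonance: ω₀ = 1/√(LC) = 1/√(0.0112·1.06e-09) = 2.902e+05 rad/s.
Step 2 — f₀ = ω₀/(2π) = 4.619e+04 Hz.
Step 3 — Series Q: Q = ω₀L/R = 2.902e+05·0.0112/139 = 23.39.
Step 4 — Bandwidth: Δω = ω₀/Q = 1.241e+04 rad/s; BW = Δω/(2π) = 1975 Hz.

(a) f₀ = 4.619e+04 Hz  (b) Q = 23.39  (c) BW = 1975 Hz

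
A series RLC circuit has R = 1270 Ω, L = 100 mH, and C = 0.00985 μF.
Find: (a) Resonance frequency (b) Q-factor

Step 1 — Resonance condition Im(Z)=0 gives ω₀ = 1/√(LC).
Step 2 — ω₀ = 1/√(0.1·9.85e-09) = 3.186e+04 rad/s.
Step 3 — f₀ = ω₀/(2π) = 5071 Hz.
Step 4 — Series Q: Q = ω₀L/R = 3.186e+04·0.1/1270 = 2.509.

(a) f₀ = 5071 Hz  (b) Q = 2.509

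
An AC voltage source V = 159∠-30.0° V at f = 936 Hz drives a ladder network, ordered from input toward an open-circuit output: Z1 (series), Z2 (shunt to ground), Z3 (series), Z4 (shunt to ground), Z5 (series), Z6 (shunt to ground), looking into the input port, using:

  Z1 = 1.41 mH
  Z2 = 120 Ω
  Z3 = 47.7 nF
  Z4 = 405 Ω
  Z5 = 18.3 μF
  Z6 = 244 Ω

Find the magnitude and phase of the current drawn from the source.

Step 1 — Angular frequency: ω = 2π·f = 2π·936 = 5881 rad/s.
Step 2 — Component impedances:
  Z1: Z = jωL = j·5881·0.00141 = 0 + j8.292 Ω
  Z2: Z = R = 120 Ω
  Z3: Z = 1/(jωC) = -j/(ω·C) = 0 - j3565 Ω
  Z4: Z = R = 405 Ω
  Z5: Z = 1/(jωC) = -j/(ω·C) = 0 - j9.292 Ω
  Z6: Z = R = 244 Ω
Step 3 — Ladder network (open output): work backward from the far end, alternating series and parallel combinations. Z_in = 119.7 + j4.28 Ω = 119.8∠2.0° Ω.
Step 4 — Source phasor: V = 159∠-30.0° V = 137.7 - j79.5 V.
Step 5 — Ohm's law: I = V / Z_total = (137.7 - j79.5) / (119.7 + j4.28) = 1.125 - j0.7044 A.
Step 6 — Convert to polar: |I| = 1.328 A, ∠I = -32.0°.

I = 1.328∠-32.0° A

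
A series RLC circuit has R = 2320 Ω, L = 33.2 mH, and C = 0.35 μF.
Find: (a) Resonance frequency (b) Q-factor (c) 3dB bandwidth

Step 1 — Resonance: ω₀ = 1/√(LC) = 1/√(0.0332·3.5e-07) = 9277 rad/s.
Step 2 — f₀ = ω₀/(2π) = 1476 Hz.
Step 3 — Series Q: Q = ω₀L/R = 9277·0.0332/2320 = 0.1328.
Step 4 — Bandwidth: Δω = ω₀/Q = 6.988e+04 rad/s; BW = Δω/(2π) = 1.112e+04 Hz.

(a) f₀ = 1476 Hz  (b) Q = 0.1328  (c) BW = 1.112e+04 Hz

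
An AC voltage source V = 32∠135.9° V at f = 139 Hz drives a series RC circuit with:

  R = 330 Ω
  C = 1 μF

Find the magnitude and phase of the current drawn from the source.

Step 1 — Angular frequency: ω = 2π·f = 2π·139 = 873.4 rad/s.
Step 2 — Component impedances:
  R: Z = R = 330 Ω
  C: Z = 1/(jωC) = -j/(ω·C) = 0 - j1145 Ω
Step 3 — Series combination: Z_total = R + C = 330 - j1145 Ω = 1192∠-73.9° Ω.
Step 4 — Source phasor: V = 32∠135.9° V = -22.98 + j22.27 V.
Step 5 — Ohm's law: I = V / Z_total = (-22.98 + j22.27) / (330 - j1145) = -0.0233 - j0.01336 A.
Step 6 — Convert to polar: |I| = 0.02685 A, ∠I = -150.2°.

I = 0.02685∠-150.2° A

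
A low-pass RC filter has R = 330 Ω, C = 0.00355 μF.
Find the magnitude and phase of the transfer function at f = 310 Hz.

Step 1 — Angular frequency: ω = 2π·310 = 1948 rad/s.
Step 2 — Transfer function: H(jω) = 1/(1 + jωRC).
Step 3 — Denominator: 1 + jωRC = 1 + j·1948·330·3.55e-09 = 1 + j0.002282.
Step 4 — H = 1 - j0.002282.
Step 5 — Magnitude: |H| = 1 (-0.0 dB); phase: φ = -0.1°.

|H| = 1 (-0.0 dB), φ = -0.1°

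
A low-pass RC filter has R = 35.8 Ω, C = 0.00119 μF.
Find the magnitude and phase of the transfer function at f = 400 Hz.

Step 1 — Angular frequency: ω = 2π·400 = 2513 rad/s.
Step 2 — Transfer function: H(jω) = 1/(1 + jωRC).
Step 3 — Denominator: 1 + jωRC = 1 + j·2513·35.8·1.19e-09 = 1 + j0.0001071.
Step 4 — H = 1 - j0.0001071.
Step 5 — Magnitude: |H| = 1 (-0.0 dB); phase: φ = -0.0°.

|H| = 1 (-0.0 dB), φ = -0.0°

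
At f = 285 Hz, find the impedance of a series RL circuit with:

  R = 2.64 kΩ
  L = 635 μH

Step 1 — Angular frequency: ω = 2π·f = 2π·285 = 1791 rad/s.
Step 2 — Component impedances:
  R: Z = R = 2640 Ω
  L: Z = jωL = j·1791·0.000635 = 0 + j1.137 Ω
Step 3 — Series combination: Z_total = R + L = 2640 + j1.137 Ω = 2640∠0.0° Ω.

Z = 2640 + j1.137 Ω = 2640∠0.0° Ω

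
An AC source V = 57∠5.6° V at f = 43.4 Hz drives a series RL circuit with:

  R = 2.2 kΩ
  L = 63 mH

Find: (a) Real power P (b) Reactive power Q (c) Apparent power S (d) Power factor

Step 1 — Angular frequency: ω = 2π·f = 2π·43.4 = 272.7 rad/s.
Step 2 — Component impedances:
  R: Z = R = 2200 Ω
  L: Z = jωL = j·272.7·0.063 = 0 + j17.18 Ω
Step 3 — Series combination: Z_total = R + L = 2200 + j17.18 Ω = 2200∠0.4° Ω.
Step 4 — Source phasor: V = 57∠5.6° V = 56.73 + j5.562 V.
Step 5 — Current: I = V / Z = 0.0258 + j0.002327 A = 0.02591∠5.2° A.
Step 6 — Complex power: S = V·I* = 1.477 + j0.01153 VA.
Step 7 — Real power: P = Re(S) = 1.477 W.
Step 8 — Reactive power: Q = Im(S) = 0.01153 VAR.
Step 9 — Apparent power: |S| = 1.477 VA.
Step 10 — Power factor: PF = P/|S| = 1 (lagging).

(a) P = 1.477 W  (b) Q = 0.01153 VAR  (c) S = 1.477 VA  (d) PF = 1 (lagging)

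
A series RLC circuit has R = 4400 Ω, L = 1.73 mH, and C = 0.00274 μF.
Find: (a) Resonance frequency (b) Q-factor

Step 1 — Resonance condition Im(Z)=0 gives ω₀ = 1/√(LC).
Step 2 — ω₀ = 1/√(0.00173·2.74e-09) = 4.593e+05 rad/s.
Step 3 — f₀ = ω₀/(2π) = 7.31e+04 Hz.
Step 4 — Series Q: Q = ω₀L/R = 4.593e+05·0.00173/4400 = 0.1806.

(a) f₀ = 7.31e+04 Hz  (b) Q = 0.1806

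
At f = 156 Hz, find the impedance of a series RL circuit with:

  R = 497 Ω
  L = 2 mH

Step 1 — Angular frequency: ω = 2π·f = 2π·156 = 980.2 rad/s.
Step 2 — Component impedances:
  R: Z = R = 497 Ω
  L: Z = jωL = j·980.2·0.002 = 0 + j1.96 Ω
Step 3 — Series combination: Z_total = R + L = 497 + j1.96 Ω = 497∠0.2° Ω.

Z = 497 + j1.96 Ω = 497∠0.2° Ω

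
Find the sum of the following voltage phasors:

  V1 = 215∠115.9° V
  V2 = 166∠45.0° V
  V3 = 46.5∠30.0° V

Step 1 — Convert each phasor to rectangular form:
  V1 = 215·(cos(115.9°) + j·sin(115.9°)) = -93.91 + j193.4 V
  V2 = 166·(cos(45.0°) + j·sin(45.0°)) = 117.4 + j117.4 V
  V3 = 46.5·(cos(30.0°) + j·sin(30.0°)) = 40.27 + j23.25 V
Step 2 — Sum components: V_total = 63.74 + j334 V.
Step 3 — Convert to polar: |V_total| = 340.1 V, ∠V_total = 79.2°.

V_total = 340.1∠79.2° V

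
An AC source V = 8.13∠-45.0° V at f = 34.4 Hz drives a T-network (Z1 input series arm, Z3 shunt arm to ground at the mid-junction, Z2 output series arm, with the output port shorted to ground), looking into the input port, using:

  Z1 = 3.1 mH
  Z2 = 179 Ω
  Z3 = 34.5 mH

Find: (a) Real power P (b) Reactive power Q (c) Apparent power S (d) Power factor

Step 1 — Angular frequency: ω = 2π·f = 2π·34.4 = 216.1 rad/s.
Step 2 — Component impedances:
  Z1: Z = jωL = j·216.1·0.0031 = 0 + j0.67 Ω
  Z2: Z = R = 179 Ω
  Z3: Z = jωL = j·216.1·0.0345 = 0 + j7.457 Ω
Step 3 — With the output port shorted to ground, the output series arm Z2 runs from the junction to ground; the shunt arm Z3 also runs from the junction to ground. They appear in parallel: Z3 || Z2 = 0.3101 + j7.444 Ω.
Step 4 — Series with input arm Z1: Z_in = Z1 + (Z3 || Z2) = 0.3101 + j8.114 Ω = 8.12∠87.8° Ω.
Step 5 — Source phasor: V = 8.13∠-45.0° V = 5.749 - j5.749 V.
Step 6 — Current: I = V / Z = -0.6804 - j0.7345 A = 1.001∠-132.8° A.
Step 7 — Complex power: S = V·I* = 0.3109 + j8.134 VA.
Step 8 — Real power: P = Re(S) = 0.3109 W.
Step 9 — Reactive power: Q = Im(S) = 8.134 VAR.
Step 10 — Apparent power: |S| = 8.14 VA.
Step 11 — Power factor: PF = P/|S| = 0.03819 (lagging).

(a) P = 0.3109 W  (b) Q = 8.134 VAR  (c) S = 8.14 VA  (d) PF = 0.03819 (lagging)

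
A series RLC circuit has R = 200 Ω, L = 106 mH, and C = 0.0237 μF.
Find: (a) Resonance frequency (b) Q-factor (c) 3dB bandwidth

Step 1 — Resonance: ω₀ = 1/√(LC) = 1/√(0.106·2.37e-08) = 1.995e+04 rad/s.
Step 2 — f₀ = ω₀/(2π) = 3175 Hz.
Step 3 — Series Q: Q = ω₀L/R = 1.995e+04·0.106/200 = 10.57.
Step 4 — Bandwidth: Δω = ω₀/Q = 1887 rad/s; BW = Δω/(2π) = 300.3 Hz.

(a) f₀ = 3175 Hz  (b) Q = 10.57  (c) BW = 300.3 Hz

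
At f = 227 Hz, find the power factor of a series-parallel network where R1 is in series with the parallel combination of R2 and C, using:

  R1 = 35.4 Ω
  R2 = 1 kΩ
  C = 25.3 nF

Step 1 — Angular frequency: ω = 2π·f = 2π·227 = 1426 rad/s.
Step 2 — Component impedances:
  R1: Z = R = 35.4 Ω
  R2: Z = R = 1000 Ω
  C: Z = 1/(jωC) = -j/(ω·C) = 0 - j2.771e+04 Ω
Step 3 — Parallel branch: R2 || C = 1/(1/R2 + 1/C) = 998.7 - j36.04 Ω.
Step 4 — Series with R1: Z_total = R1 + (R2 || C) = 1034 - j36.04 Ω = 1035∠-2.0° Ω.
Step 5 — Power factor: PF = cos(φ) = Re(Z)/|Z| = 1034.1/1034.7 = 0.9994.
Step 6 — Type: Im(Z) = -36.04 ⇒ leading (phase φ = -2.0°).

PF = 0.9994 (leading, φ = -2.0°)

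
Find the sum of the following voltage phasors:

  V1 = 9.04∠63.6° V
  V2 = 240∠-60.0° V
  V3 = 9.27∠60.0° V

Step 1 — Convert each phasor to rectangular form:
  V1 = 9.04·(cos(63.6°) + j·sin(63.6°)) = 4.02 + j8.097 V
  V2 = 240·(cos(-60.0°) + j·sin(-60.0°)) = 120 - j207.8 V
  V3 = 9.27·(cos(60.0°) + j·sin(60.0°)) = 4.635 + j8.028 V
Step 2 — Sum components: V_total = 128.7 - j191.7 V.
Step 3 — Convert to polar: |V_total| = 230.9 V, ∠V_total = -56.1°.

V_total = 230.9∠-56.1° V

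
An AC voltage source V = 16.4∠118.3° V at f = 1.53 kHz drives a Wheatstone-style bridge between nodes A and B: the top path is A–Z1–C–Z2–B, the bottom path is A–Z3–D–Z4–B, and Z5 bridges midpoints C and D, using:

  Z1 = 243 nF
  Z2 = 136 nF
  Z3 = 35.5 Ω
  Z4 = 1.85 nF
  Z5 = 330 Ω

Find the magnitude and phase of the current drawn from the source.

Step 1 — Angular frequency: ω = 2π·f = 2π·1530 = 9613 rad/s.
Step 2 — Component impedances:
  Z1: Z = 1/(jωC) = -j/(ω·C) = 0 - j428.1 Ω
  Z2: Z = 1/(jωC) = -j/(ω·C) = 0 - j764.9 Ω
  Z3: Z = R = 35.5 Ω
  Z4: Z = 1/(jωC) = -j/(ω·C) = 0 - j5.623e+04 Ω
  Z5: Z = R = 330 Ω
Step 3 — Bridge requires nodal analysis (the Z5 bridge couples midpoints C and D, so the two paths cannot be reduced to a simple series/parallel combination). Setting node B to ground and injecting 1 A at node A, the 3-node admittance system at A, C, D solves to V_A = Z_AB = 205.2 - j930.9 Ω = 953.3∠-77.6° Ω.
Step 4 — Source phasor: V = 16.4∠118.3° V = -7.775 + j14.44 V.
Step 5 — Ohm's law: I = V / Z_total = (-7.775 + j14.44) / (205.2 - j930.9) = -0.01655 - j0.004703 A.
Step 6 — Convert to polar: |I| = 0.0172 A, ∠I = -164.1°.

I = 0.0172∠-164.1° A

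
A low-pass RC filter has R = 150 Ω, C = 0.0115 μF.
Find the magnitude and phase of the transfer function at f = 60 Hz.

Step 1 — Angular frequency: ω = 2π·60 = 377 rad/s.
Step 2 — Transfer function: H(jω) = 1/(1 + jωRC).
Step 3 — Denominator: 1 + jωRC = 1 + j·377·150·1.15e-08 = 1 + j0.0006503.
Step 4 — H = 1 - j0.0006503.
Step 5 — Magnitude: |H| = 1 (-0.0 dB); phase: φ = -0.0°.

|H| = 1 (-0.0 dB), φ = -0.0°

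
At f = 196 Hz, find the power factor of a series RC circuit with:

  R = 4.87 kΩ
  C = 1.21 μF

Step 1 — Angular frequency: ω = 2π·f = 2π·196 = 1232 rad/s.
Step 2 — Component impedances:
  R: Z = R = 4870 Ω
  C: Z = 1/(jωC) = -j/(ω·C) = 0 - j671.1 Ω
Step 3 — Series combination: Z_total = R + C = 4870 - j671.1 Ω = 4916∠-7.8° Ω.
Step 4 — Power factor: PF = cos(φ) = Re(Z)/|Z| = 4870/4916 = 0.9906.
Step 5 — Type: Im(Z) = -671.1 ⇒ leading (phase φ = -7.8°).

PF = 0.9906 (leading, φ = -7.8°)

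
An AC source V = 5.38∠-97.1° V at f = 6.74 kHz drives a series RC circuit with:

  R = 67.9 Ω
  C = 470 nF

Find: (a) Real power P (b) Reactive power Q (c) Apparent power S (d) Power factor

Step 1 — Angular frequency: ω = 2π·f = 2π·6740 = 4.235e+04 rad/s.
Step 2 — Component impedances:
  R: Z = R = 67.9 Ω
  C: Z = 1/(jωC) = -j/(ω·C) = 0 - j50.24 Ω
Step 3 — Series combination: Z_total = R + C = 67.9 - j50.24 Ω = 84.47∠-36.5° Ω.
Step 4 — Source phasor: V = 5.38∠-97.1° V = -0.665 - j5.339 V.
Step 5 — Current: I = V / Z = 0.03127 - j0.05549 A = 0.06369∠-60.6° A.
Step 6 — Complex power: S = V·I* = 0.2755 - j0.2038 VA.
Step 7 — Real power: P = Re(S) = 0.2755 W.
Step 8 — Reactive power: Q = Im(S) = -0.2038 VAR.
Step 9 — Apparent power: |S| = 0.3427 VA.
Step 10 — Power factor: PF = P/|S| = 0.8039 (leading).

(a) P = 0.2755 W  (b) Q = -0.2038 VAR  (c) S = 0.3427 VA  (d) PF = 0.8039 (leading)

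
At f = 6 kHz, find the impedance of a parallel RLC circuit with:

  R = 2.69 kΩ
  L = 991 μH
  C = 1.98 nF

Step 1 — Angular frequency: ω = 2π·f = 2π·6000 = 3.77e+04 rad/s.
Step 2 — Component impedances:
  R: Z = R = 2690 Ω
  L: Z = jωL = j·3.77e+04·0.000991 = 0 + j37.36 Ω
  C: Z = 1/(jωC) = -j/(ω·C) = 0 - j1.34e+04 Ω
Step 3 — Parallel combination: 1/Z_total = 1/R + 1/L + 1/C; Z_total = 0.5217 + j37.46 Ω = 37.46∠89.2° Ω.

Z = 0.5217 + j37.46 Ω = 37.46∠89.2° Ω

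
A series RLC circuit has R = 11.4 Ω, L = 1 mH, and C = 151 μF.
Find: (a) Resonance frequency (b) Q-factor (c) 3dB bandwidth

Step 1 — Resonance: ω₀ = 1/√(LC) = 1/√(0.001·0.000151) = 2573 rad/s.
Step 2 — f₀ = ω₀/(2π) = 409.6 Hz.
Step 3 — Series Q: Q = ω₀L/R = 2573·0.001/11.4 = 0.2257.
Step 4 — Bandwidth: Δω = ω₀/Q = 1.14e+04 rad/s; BW = Δω/(2π) = 1814 Hz.

(a) f₀ = 409.6 Hz  (b) Q = 0.2257  (c) BW = 1814 Hz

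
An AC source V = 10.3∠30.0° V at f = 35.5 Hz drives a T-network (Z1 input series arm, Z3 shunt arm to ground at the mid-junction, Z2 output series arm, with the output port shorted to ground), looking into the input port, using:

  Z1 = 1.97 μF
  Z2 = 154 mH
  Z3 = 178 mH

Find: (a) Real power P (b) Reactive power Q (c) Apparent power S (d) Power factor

Step 1 — Angular frequency: ω = 2π·f = 2π·35.5 = 223.1 rad/s.
Step 2 — Component impedances:
  Z1: Z = 1/(jωC) = -j/(ω·C) = 0 - j2276 Ω
  Z2: Z = jωL = j·223.1·0.154 = 0 + j34.35 Ω
  Z3: Z = jωL = j·223.1·0.178 = 0 + j39.7 Ω
Step 3 — With the output port shorted to ground, the output series arm Z2 runs from the junction to ground; the shunt arm Z3 also runs from the junction to ground. They appear in parallel: Z3 || Z2 = 0 + j18.42 Ω.
Step 4 — Series with input arm Z1: Z_in = Z1 + (Z3 || Z2) = 0 - j2257 Ω = 2257∠-90.0° Ω.
Step 5 — Source phasor: V = 10.3∠30.0° V = 8.92 + j5.15 V.
Step 6 — Current: I = V / Z = -0.002281 + j0.003952 A = 0.004563∠120.0° A.
Step 7 — Complex power: S = V·I* = 0 - j0.047 VA.
Step 8 — Real power: P = Re(S) = 0 W.
Step 9 — Reactive power: Q = Im(S) = -0.047 VAR.
Step 10 — Apparent power: |S| = 0.047 VA.
Step 11 — Power factor: PF = P/|S| = 0 (leading).

(a) P = 0 W  (b) Q = -0.047 VAR  (c) S = 0.047 VA  (d) PF = 0 (leading)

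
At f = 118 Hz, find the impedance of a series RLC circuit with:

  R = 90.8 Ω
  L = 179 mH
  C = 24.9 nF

Step 1 — Angular frequency: ω = 2π·f = 2π·118 = 741.4 rad/s.
Step 2 — Component impedances:
  R: Z = R = 90.8 Ω
  L: Z = jωL = j·741.4·0.179 = 0 + j132.7 Ω
  C: Z = 1/(jωC) = -j/(ω·C) = 0 - j5.417e+04 Ω
Step 3 — Series combination: Z_total = R + L + C = 90.8 - j5.403e+04 Ω = 5.403e+04∠-89.9° Ω.

Z = 90.8 - j5.403e+04 Ω = 5.403e+04∠-89.9° Ω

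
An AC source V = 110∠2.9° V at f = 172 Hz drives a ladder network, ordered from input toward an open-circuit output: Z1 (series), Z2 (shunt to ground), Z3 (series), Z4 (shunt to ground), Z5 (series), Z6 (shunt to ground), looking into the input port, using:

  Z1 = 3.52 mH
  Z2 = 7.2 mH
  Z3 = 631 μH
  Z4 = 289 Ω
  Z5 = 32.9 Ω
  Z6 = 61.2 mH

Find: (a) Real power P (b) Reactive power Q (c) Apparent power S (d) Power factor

Step 1 — Angular frequency: ω = 2π·f = 2π·172 = 1081 rad/s.
Step 2 — Component impedances:
  Z1: Z = jωL = j·1081·0.00352 = 0 + j3.804 Ω
  Z2: Z = jωL = j·1081·0.0072 = 0 + j7.781 Ω
  Z3: Z = jωL = j·1081·0.000631 = 0 + j0.6819 Ω
  Z4: Z = R = 289 Ω
  Z5: Z = R = 32.9 Ω
  Z6: Z = jωL = j·1081·0.0612 = 0 + j66.14 Ω
Step 3 — Ladder network (open output): work backward from the far end, alternating series and parallel combinations. Z_in = 0.4701 + j10.89 Ω = 10.9∠87.5° Ω.
Step 4 — Source phasor: V = 110∠2.9° V = 109.9 + j5.565 V.
Step 5 — Current: I = V / Z = 0.9454 - j10.05 A = 10.1∠-84.6° A.
Step 6 — Complex power: S = V·I* = 47.92 + j1110 VA.
Step 7 — Real power: P = Re(S) = 47.92 W.
Step 8 — Reactive power: Q = Im(S) = 1110 VAR.
Step 9 — Apparent power: |S| = 1111 VA.
Step 10 — Power factor: PF = P/|S| = 0.04315 (lagging).

(a) P = 47.92 W  (b) Q = 1110 VAR  (c) S = 1111 VA  (d) PF = 0.04315 (lagging)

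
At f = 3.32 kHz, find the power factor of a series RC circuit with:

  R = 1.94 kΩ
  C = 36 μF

Step 1 — Angular frequency: ω = 2π·f = 2π·3320 = 2.086e+04 rad/s.
Step 2 — Component impedances:
  R: Z = R = 1940 Ω
  C: Z = 1/(jωC) = -j/(ω·C) = 0 - j1.332 Ω
Step 3 — Series combination: Z_total = R + C = 1940 - j1.332 Ω = 1940∠-0.0° Ω.
Step 4 — Power factor: PF = cos(φ) = Re(Z)/|Z| = 1940/1940 = 1.
Step 5 — Type: Im(Z) = -1.332 ⇒ leading (phase φ = -0.0°).

PF = 1 (leading, φ = -0.0°)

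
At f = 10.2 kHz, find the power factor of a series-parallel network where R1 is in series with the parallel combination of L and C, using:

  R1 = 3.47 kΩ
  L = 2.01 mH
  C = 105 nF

Step 1 — Angular frequency: ω = 2π·f = 2π·1.02e+04 = 6.409e+04 rad/s.
Step 2 — Component impedances:
  R1: Z = R = 3470 Ω
  L: Z = jωL = j·6.409e+04·0.00201 = 0 + j128.8 Ω
  C: Z = 1/(jωC) = -j/(ω·C) = 0 - j148.6 Ω
Step 3 — Parallel branch: L || C = 1/(1/L + 1/C) = 0 + j967.5 Ω.
Step 4 — Series with R1: Z_total = R1 + (L || C) = 3470 + j967.5 Ω = 3602∠15.6° Ω.
Step 5 — Power factor: PF = cos(φ) = Re(Z)/|Z| = 3470/3602.35 = 0.9633.
Step 6 — Type: Im(Z) = 967.5 ⇒ lagging (phase φ = 15.6°).

PF = 0.9633 (lagging, φ = 15.6°)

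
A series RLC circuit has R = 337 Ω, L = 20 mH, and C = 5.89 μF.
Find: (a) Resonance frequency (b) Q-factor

Step 1 — Resonance condition Im(Z)=0 gives ω₀ = 1/√(LC).
Step 2 — ω₀ = 1/√(0.02·5.89e-06) = 2914 rad/s.
Step 3 — f₀ = ω₀/(2π) = 463.7 Hz.
Step 4 — Series Q: Q = ω₀L/R = 2914·0.02/337 = 0.1729.

(a) f₀ = 463.7 Hz  (b) Q = 0.1729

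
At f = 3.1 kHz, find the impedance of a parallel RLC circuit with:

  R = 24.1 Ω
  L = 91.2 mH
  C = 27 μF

Step 1 — Angular frequency: ω = 2π·f = 2π·3100 = 1.948e+04 rad/s.
Step 2 — Component impedances:
  R: Z = R = 24.1 Ω
  L: Z = jωL = j·1.948e+04·0.0912 = 0 + j1776 Ω
  C: Z = 1/(jωC) = -j/(ω·C) = 0 - j1.901 Ω
Step 3 — Parallel combination: 1/Z_total = 1/R + 1/L + 1/C; Z_total = 0.1494 - j1.892 Ω = 1.898∠-85.5° Ω.

Z = 0.1494 - j1.892 Ω = 1.898∠-85.5° Ω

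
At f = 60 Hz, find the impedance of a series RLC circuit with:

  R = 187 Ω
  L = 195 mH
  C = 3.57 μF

Step 1 — Angular frequency: ω = 2π·f = 2π·60 = 377 rad/s.
Step 2 — Component impedances:
  R: Z = R = 187 Ω
  L: Z = jωL = j·377·0.195 = 0 + j73.51 Ω
  C: Z = 1/(jωC) = -j/(ω·C) = 0 - j743 Ω
Step 3 — Series combination: Z_total = R + L + C = 187 - j669.5 Ω = 695.1∠-74.4° Ω.

Z = 187 - j669.5 Ω = 695.1∠-74.4° Ω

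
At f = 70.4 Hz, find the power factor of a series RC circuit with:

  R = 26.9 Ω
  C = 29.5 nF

Step 1 — Angular frequency: ω = 2π·f = 2π·70.4 = 442.3 rad/s.
Step 2 — Component impedances:
  R: Z = R = 26.9 Ω
  C: Z = 1/(jωC) = -j/(ω·C) = 0 - j7.663e+04 Ω
Step 3 — Series combination: Z_total = R + C = 26.9 - j7.663e+04 Ω = 7.663e+04∠-90.0° Ω.
Step 4 — Power factor: PF = cos(φ) = Re(Z)/|Z| = 26.9/7.663e+04 = 0.000351.
Step 5 — Type: Im(Z) = -7.663e+04 ⇒ leading (phase φ = -90.0°).

PF = 0.000351 (leading, φ = -90.0°)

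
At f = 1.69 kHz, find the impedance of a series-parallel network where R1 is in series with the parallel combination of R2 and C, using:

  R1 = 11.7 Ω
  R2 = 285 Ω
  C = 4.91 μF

Step 1 — Angular frequency: ω = 2π·f = 2π·1690 = 1.062e+04 rad/s.
Step 2 — Component impedances:
  R1: Z = R = 11.7 Ω
  R2: Z = R = 285 Ω
  C: Z = 1/(jωC) = -j/(ω·C) = 0 - j19.18 Ω
Step 3 — Parallel branch: R2 || C = 1/(1/R2 + 1/C) = 1.285 - j19.09 Ω.
Step 4 — Series with R1: Z_total = R1 + (R2 || C) = 12.98 - j19.09 Ω = 23.09∠-55.8° Ω.

Z = 12.98 - j19.09 Ω = 23.09∠-55.8° Ω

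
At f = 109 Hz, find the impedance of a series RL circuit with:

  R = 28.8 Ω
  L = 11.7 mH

Step 1 — Angular frequency: ω = 2π·f = 2π·109 = 684.9 rad/s.
Step 2 — Component impedances:
  R: Z = R = 28.8 Ω
  L: Z = jωL = j·684.9·0.0117 = 0 + j8.013 Ω
Step 3 — Series combination: Z_total = R + L = 28.8 + j8.013 Ω = 29.89∠15.5° Ω.

Z = 28.8 + j8.013 Ω = 29.89∠15.5° Ω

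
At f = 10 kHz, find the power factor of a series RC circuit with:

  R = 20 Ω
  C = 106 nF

Step 1 — Angular frequency: ω = 2π·f = 2π·1e+04 = 6.283e+04 rad/s.
Step 2 — Component impedances:
  R: Z = R = 20 Ω
  C: Z = 1/(jωC) = -j/(ω·C) = 0 - j150.1 Ω
Step 3 — Series combination: Z_total = R + C = 20 - j150.1 Ω = 151.5∠-82.4° Ω.
Step 4 — Power factor: PF = cos(φ) = Re(Z)/|Z| = 20/151.5 = 0.132.
Step 5 — Type: Im(Z) = -150.1 ⇒ leading (phase φ = -82.4°).

PF = 0.132 (leading, φ = -82.4°)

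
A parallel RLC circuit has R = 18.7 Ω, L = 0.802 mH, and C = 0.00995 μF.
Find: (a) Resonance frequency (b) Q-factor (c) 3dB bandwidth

Step 1 — Resonance: ω₀ = 1/√(LC) = 1/√(0.000802·9.95e-09) = 3.54e+05 rad/s.
Step 2 — f₀ = ω₀/(2π) = 5.634e+04 Hz.
Step 3 — Parallel Q: Q = R/(ω₀L) = 18.7/(3.54e+05·0.000802) = 0.06587.
Step 4 — Bandwidth: Δω = ω₀/Q = 5.374e+06 rad/s; BW = Δω/(2π) = 8.554e+05 Hz.

(a) f₀ = 5.634e+04 Hz  (b) Q = 0.06587  (c) BW = 8.554e+05 Hz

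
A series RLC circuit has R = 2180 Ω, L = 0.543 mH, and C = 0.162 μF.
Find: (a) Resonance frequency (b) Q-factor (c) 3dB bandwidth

Step 1 — Resonance condition Im(Z)=0 gives ω₀ = 1/√(LC).
Step 2 — ω₀ = 1/√(0.000543·1.62e-07) = 1.066e+05 rad/s.
Step 3 — f₀ = ω₀/(2π) = 1.697e+04 Hz.
Step 4 — Series Q: Q = ω₀L/R = 1.066e+05·0.000543/2180 = 0.02656.
Step 5 — 3dB bandwidth: Δω = ω₀/Q = 4.015e+06 rad/s; BW = Δω/(2π) = 6.39e+05 Hz.

(a) f₀ = 1.697e+04 Hz  (b) Q = 0.02656  (c) BW = 6.39e+05 Hz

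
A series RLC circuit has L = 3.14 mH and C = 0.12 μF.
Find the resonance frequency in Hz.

Step 1 — Resonance condition Im(Z)=0 gives ω₀ = 1/√(LC).
Step 2 — ω₀ = 1/√(0.00314·1.2e-07) = 5.152e+04 rad/s.
Step 3 — f₀ = ω₀/(2π) = 8199 Hz.

f₀ = 8199 Hz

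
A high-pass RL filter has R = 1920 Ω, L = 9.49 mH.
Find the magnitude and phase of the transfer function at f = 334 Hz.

Step 1 — Angular frequency: ω = 2π·334 = 2099 rad/s.
Step 2 — Transfer function: H(jω) = jωL/(R + jωL).
Step 3 — Numerator jωL = j·19.92; denominator R + jωL = 1920 + j19.92.
Step 4 — H = 0.0001076 + j0.01037.
Step 5 — Magnitude: |H| = 0.01037 (-39.7 dB); phase: φ = 89.4°.

|H| = 0.01037 (-39.7 dB), φ = 89.4°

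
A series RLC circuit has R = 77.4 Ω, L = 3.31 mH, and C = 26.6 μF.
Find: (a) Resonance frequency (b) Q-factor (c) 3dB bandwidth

Step 1 — Resonance condition Im(Z)=0 gives ω₀ = 1/√(LC).
Step 2 — ω₀ = 1/√(0.00331·2.66e-05) = 3370 rad/s.
Step 3 — f₀ = ω₀/(2π) = 536.4 Hz.
Step 4 — Series Q: Q = ω₀L/R = 3370·0.00331/77.4 = 0.1441.
Step 5 — 3dB bandwidth: Δω = ω₀/Q = 2.338e+04 rad/s; BW = Δω/(2π) = 3722 Hz.

(a) f₀ = 536.4 Hz  (b) Q = 0.1441  (c) BW = 3722 Hz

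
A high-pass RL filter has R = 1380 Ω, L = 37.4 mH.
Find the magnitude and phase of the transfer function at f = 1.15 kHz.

Step 1 — Angular frequency: ω = 2π·1150 = 7226 rad/s.
Step 2 — Transfer function: H(jω) = jωL/(R + jωL).
Step 3 — Numerator jωL = j·270.2; denominator R + jωL = 1380 + j270.2.
Step 4 — H = 0.03693 + j0.1886.
Step 5 — Magnitude: |H| = 0.1922 (-14.3 dB); phase: φ = 78.9°.

|H| = 0.1922 (-14.3 dB), φ = 78.9°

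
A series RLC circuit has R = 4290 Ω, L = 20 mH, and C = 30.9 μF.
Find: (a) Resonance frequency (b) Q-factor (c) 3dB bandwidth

Step 1 — Resonance: ω₀ = 1/√(LC) = 1/√(0.02·3.09e-05) = 1272 rad/s.
Step 2 — f₀ = ω₀/(2π) = 202.5 Hz.
Step 3 — Series Q: Q = ω₀L/R = 1272·0.02/4290 = 0.00593.
Step 4 — Bandwidth: Δω = ω₀/Q = 2.145e+05 rad/s; BW = Δω/(2π) = 3.414e+04 Hz.

(a) f₀ = 202.5 Hz  (b) Q = 0.00593  (c) BW = 3.414e+04 Hz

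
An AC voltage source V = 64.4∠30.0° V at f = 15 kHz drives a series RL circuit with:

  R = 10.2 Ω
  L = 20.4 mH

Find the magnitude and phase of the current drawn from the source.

Step 1 — Angular frequency: ω = 2π·f = 2π·1.5e+04 = 9.425e+04 rad/s.
Step 2 — Component impedances:
  R: Z = R = 10.2 Ω
  L: Z = jωL = j·9.425e+04·0.0204 = 0 + j1923 Ω
Step 3 — Series combination: Z_total = R + L = 10.2 + j1923 Ω = 1923∠89.7° Ω.
Step 4 — Source phasor: V = 64.4∠30.0° V = 55.77 + j32.2 V.
Step 5 — Ohm's law: I = V / Z_total = (55.77 + j32.2) / (10.2 + j1923) = 0.0169 - j0.02892 A.
Step 6 — Convert to polar: |I| = 0.03349 A, ∠I = -59.7°.

I = 0.03349∠-59.7° A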